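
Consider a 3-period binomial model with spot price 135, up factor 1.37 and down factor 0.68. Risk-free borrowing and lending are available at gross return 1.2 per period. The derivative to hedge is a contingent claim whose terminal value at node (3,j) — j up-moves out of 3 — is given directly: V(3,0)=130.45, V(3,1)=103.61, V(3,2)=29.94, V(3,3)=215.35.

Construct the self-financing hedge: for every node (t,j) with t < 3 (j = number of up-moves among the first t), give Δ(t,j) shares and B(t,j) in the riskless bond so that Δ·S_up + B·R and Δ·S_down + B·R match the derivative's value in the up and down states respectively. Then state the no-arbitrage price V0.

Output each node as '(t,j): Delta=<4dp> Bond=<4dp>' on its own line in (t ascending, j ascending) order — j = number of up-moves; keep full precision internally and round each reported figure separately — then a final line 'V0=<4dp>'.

The replicating-portfolio and risk-neutral prices coincide; use p* = (1.2−0.68)/(1.37−0.68) = 0.7536 for the latter.
Payoff layer (t=3): V(3,0)=130.4500, V(3,1)=103.6100, V(3,2)=29.9400, V(3,3)=215.3500
Node (2,0) S=62.4240: V=(p*·103.6100+(1−p*)·130.4500)/1.2=91.8523; Δ=(103.6100−130.4500)/(85.5209−42.4483)=-0.6231; B=V−Δ·S=130.7508
Node (2,1) S=125.7660: V=(p*·29.9400+(1−p*)·103.6100)/1.2=40.0755; Δ=(29.9400−103.6100)/(172.2994−85.5209)=-0.8489; B=V−Δ·S=146.8436
Node (2,2) S=253.3815: V=(p*·215.3500+(1−p*)·29.9400)/1.2=141.3911; Δ=(215.3500−29.9400)/(347.1327−172.2994)=1.0605; B=V−Δ·S=-127.3191
Node (1,0) S=91.8000: V=(p*·40.0755+(1−p*)·91.8523)/1.2=44.0267; Δ=(40.0755−91.8523)/(125.7660−62.4240)=-0.8174; B=V−Δ·S=119.0656
Node (1,1) S=184.9500: V=(p*·141.3911+(1−p*)·40.0755)/1.2=97.0244; Δ=(141.3911−40.0755)/(253.3815−125.7660)=0.7939; B=V−Δ·S=-49.8098
Node (0,0) S=135.0000: V=(p*·97.0244+(1−p*)·44.0267)/1.2=69.9725; Δ=(97.0244−44.0267)/(184.9500−91.8000)=0.5689; B=V−Δ·S=-6.8357
Each (Δ,B) replicates both successor values, so the strategy is self-financing and V0 is arbitrage-free.

(0,0): Delta=0.5689 Bond=-6.8357
(1,0): Delta=-0.8174 Bond=119.0656
(1,1): Delta=0.7939 Bond=-49.8098
(2,0): Delta=-0.6231 Bond=130.7508
(2,1): Delta=-0.8489 Bond=146.8436
(2,2): Delta=1.0605 Bond=-127.3191
V0=69.9725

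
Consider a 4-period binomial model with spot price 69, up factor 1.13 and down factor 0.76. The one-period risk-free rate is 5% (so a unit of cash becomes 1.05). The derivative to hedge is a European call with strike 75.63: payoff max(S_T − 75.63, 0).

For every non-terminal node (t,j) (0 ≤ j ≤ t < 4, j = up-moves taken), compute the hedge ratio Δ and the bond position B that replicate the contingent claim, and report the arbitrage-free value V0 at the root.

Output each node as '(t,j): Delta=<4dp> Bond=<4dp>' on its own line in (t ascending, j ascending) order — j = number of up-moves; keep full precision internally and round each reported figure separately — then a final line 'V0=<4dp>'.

(0,0): Delta=0.6006 Bond=-29.9828
(1,0): Delta=0.0010 Bond=-0.0387
(1,1): Delta=0.7119 Bond=-40.1559
(2,0): Delta=0.0000 Bond=0.0000
(2,1): Delta=0.0012 Bond=-0.0519
(2,2): Delta=0.8437 Bond=-53.7808
(3,0): Delta=0.0000 Bond=0.0000
(3,1): Delta=0.0000 Bond=0.0000
(3,2): Delta=0.0014 Bond=-0.0695
(3,3): Delta=1.0000 Bond=-72.0286
V0=11.4602

Since d<R<u, set p* = (R−d)/(u−d) = 0.7838; price each node as the discounted p*-expectation of its children.
At expiry t=4: V(4,0)=0.0000, V(4,1)=0.0000, V(4,2)=0.0000, V(4,3)=0.0355, V(4,4)=36.8727
(3,0): S=30.2893. Δ = (V_up−V_dn)/(S_up−S_dn) = (0.0000−0.0000)/(34.2270−23.0199) = 0.0000. V = [p*·0.0000 + (1−p*)·0.0000]/1.05 = 0.0000. B = V − Δ·S = 0.0000.
(3,1): S=45.0355. Δ = (V_up−V_dn)/(S_up−S_dn) = (0.0000−0.0000)/(50.8901−34.2270) = 0.0000. V = [p*·0.0000 + (1−p*)·0.0000]/1.05 = 0.0000. B = V − Δ·S = 0.0000.
(3,2): S=66.9606. Δ = (V_up−V_dn)/(S_up−S_dn) = (0.0355−0.0000)/(75.6655−50.8901) = 0.0014. V = [p*·0.0355 + (1−p*)·0.0000]/1.05 = 0.0265. B = V − Δ·S = -0.0695.
(3,3): S=99.5599. Δ = (V_up−V_dn)/(S_up−S_dn) = (36.8727−0.0355)/(112.5027−75.6655) = 1.0000. V = [p*·36.8727 + (1−p*)·0.0355]/1.05 = 27.5313. B = V − Δ·S = -72.0286.
(2,0): S=39.8544. Δ = (V_up−V_dn)/(S_up−S_dn) = (0.0000−0.0000)/(45.0355−30.2893) = 0.0000. V = [p*·0.0000 + (1−p*)·0.0000]/1.05 = 0.0000. B = V − Δ·S = 0.0000.
(2,1): S=59.2572. Δ = (V_up−V_dn)/(S_up−S_dn) = (0.0265−0.0000)/(66.9606−45.0355) = 0.0012. V = [p*·0.0265 + (1−p*)·0.0000]/1.05 = 0.0198. B = V − Δ·S = -0.0519.
(2,2): S=88.1061. Δ = (V_up−V_dn)/(S_up−S_dn) = (27.5313−0.0265)/(99.5599−66.9606) = 0.8437. V = [p*·27.5313 + (1−p*)·0.0265]/1.05 = 20.5565. B = V − Δ·S = -53.7808.
(1,0): S=52.4400. Δ = (V_up−V_dn)/(S_up−S_dn) = (0.0198−0.0000)/(59.2572−39.8544) = 0.0010. V = [p*·0.0198 + (1−p*)·0.0000]/1.05 = 0.0148. B = V − Δ·S = -0.0387.
(1,1): S=77.9700. Δ = (V_up−V_dn)/(S_up−S_dn) = (20.5565−0.0198)/(88.1061−59.2572) = 0.7119. V = [p*·20.5565 + (1−p*)·0.0198]/1.05 = 15.3487. B = V − Δ·S = -40.1559.
(0,0): S=69.0000. Δ = (V_up−V_dn)/(S_up−S_dn) = (15.3487−0.0148)/(77.9700−52.4400) = 0.6006. V = [p*·15.3487 + (1−p*)·0.0148]/1.05 = 11.4602. B = V − Δ·S = -29.9828.
Each (Δ,B) replicates both successor values, so the strategy is self-financing and V0 is arbitrage-free.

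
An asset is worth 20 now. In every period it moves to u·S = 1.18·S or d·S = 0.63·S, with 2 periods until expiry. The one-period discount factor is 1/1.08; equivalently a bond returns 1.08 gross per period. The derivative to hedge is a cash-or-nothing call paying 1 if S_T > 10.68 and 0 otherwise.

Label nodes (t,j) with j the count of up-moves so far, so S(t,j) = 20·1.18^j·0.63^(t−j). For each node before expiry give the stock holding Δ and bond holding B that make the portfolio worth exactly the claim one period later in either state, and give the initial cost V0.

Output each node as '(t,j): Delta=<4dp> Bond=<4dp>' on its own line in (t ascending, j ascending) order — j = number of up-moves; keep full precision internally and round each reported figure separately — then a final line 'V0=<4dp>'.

(0,0): Delta=0.0153 Bond=0.5229
(1,0): Delta=0.1443 Bond=-1.0606
(1,1): Delta=0.0000 Bond=0.9259
V0=0.8290

Since d<R<u, set p* = (R−d)/(u−d) = 0.8182; price each node as the discounted p*-expectation of its children.
At expiry t=2: V(2,0)=0.0000, V(2,1)=1.0000, V(2,2)=1.0000
(1,0): S=12.6000. Δ = (V_up−V_dn)/(S_up−S_dn) = (1.0000−0.0000)/(14.8680−7.9380) = 0.1443. V = [p*·1.0000 + (1−p*)·0.0000]/1.08 = 0.7576. B = V − Δ·S = -1.0606.
(1,1): S=23.6000. Δ = (V_up−V_dn)/(S_up−S_dn) = (1.0000−1.0000)/(27.8480−14.8680) = 0.0000. V = [p*·1.0000 + (1−p*)·1.0000]/1.08 = 0.9259. B = V − Δ·S = 0.9259.
(0,0): S=20.0000. Δ = (V_up−V_dn)/(S_up−S_dn) = (0.9259−0.7576)/(23.6000−12.6000) = 0.0153. V = [p*·0.9259 + (1−p*)·0.7576]/1.08 = 0.8290. B = V − Δ·S = 0.5229.
Root portfolio cost Δ·20+B reproduces V0=0.8290.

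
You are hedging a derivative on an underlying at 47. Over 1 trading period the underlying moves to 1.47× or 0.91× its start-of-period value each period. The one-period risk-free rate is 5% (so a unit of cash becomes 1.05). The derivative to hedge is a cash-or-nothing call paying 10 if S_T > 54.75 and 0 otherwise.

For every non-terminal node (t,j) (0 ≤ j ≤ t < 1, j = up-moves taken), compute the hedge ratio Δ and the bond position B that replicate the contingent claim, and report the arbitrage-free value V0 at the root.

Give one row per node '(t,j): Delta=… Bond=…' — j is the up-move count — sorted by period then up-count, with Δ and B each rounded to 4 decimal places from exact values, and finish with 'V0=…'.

No-arbitrage ⇒ martingale measure with p* = (R−d)/(u−d) = 0.2500.
At expiry t=1: V(1,0)=0.0000, V(1,1)=10.0000
(0,0): S=47.0000. Δ = (V_up−V_dn)/(S_up−S_dn) = (10.0000−0.0000)/(69.0900−42.7700) = 0.3799. V = [p*·10.0000 + (1−p*)·0.0000]/1.05 = 2.3810. B = V − Δ·S = -15.4762.
Root portfolio cost Δ·47+B reproduces V0=2.3810.

(0,0): Delta=0.3799 Bond=-15.4762
V0=2.3810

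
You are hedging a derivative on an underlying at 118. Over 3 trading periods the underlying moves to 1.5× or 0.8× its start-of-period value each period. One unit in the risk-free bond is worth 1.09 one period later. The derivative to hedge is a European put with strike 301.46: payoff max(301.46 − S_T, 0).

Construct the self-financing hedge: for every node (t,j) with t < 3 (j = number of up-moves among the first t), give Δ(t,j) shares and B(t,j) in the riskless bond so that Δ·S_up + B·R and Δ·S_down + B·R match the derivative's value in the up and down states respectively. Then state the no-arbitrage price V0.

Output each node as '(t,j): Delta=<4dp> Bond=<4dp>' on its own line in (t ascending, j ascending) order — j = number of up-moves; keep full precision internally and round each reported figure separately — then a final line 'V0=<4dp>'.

(0,0): Delta=-0.8307 Bond=218.1221
(1,0): Delta=-1.0000 Bond=253.7329
(1,1): Delta=-0.7031 Bond=215.1611
(2,0): Delta=-1.0000 Bond=276.5688
(2,1): Delta=-1.0000 Bond=276.5688
(2,2): Delta=-0.4792 Bond=175.0852
V0=120.0968

Since d<R<u, set p* = (R−d)/(u−d) = 0.4143; price each node as the discounted p*-expectation of its children.
At expiry t=3: V(3,0)=241.0440, V(3,1)=188.1800, V(3,2)=89.0600, V(3,3)=0.0000
  t=2,j=0: stock 75.5200 → up 113.2800 (V=188.1800), down 60.4160 (V=241.0440). Price 201.0488; hedge Δ=-1.0000, bond B=276.5688.
  t=2,j=1: stock 141.6000 → up 212.4000 (V=89.0600), down 113.2800 (V=188.1800). Price 134.9688; hedge Δ=-1.0000, bond B=276.5688.
  t=2,j=2: stock 265.5000 → up 398.2500 (V=0.0000), down 212.4000 (V=89.0600). Price 47.8566; hedge Δ=-0.4792, bond B=175.0852.
  t=1,j=0: stock 94.4000 → up 141.6000 (V=134.9688), down 75.5200 (V=201.0488). Price 159.3329; hedge Δ=-1.0000, bond B=253.7329.
  t=1,j=1: stock 177.0000 → up 265.5000 (V=47.8566), down 141.6000 (V=134.9688). Price 90.7151; hedge Δ=-0.7031, bond B=215.1611.
  t=0,j=0: stock 118.0000 → up 177.0000 (V=90.7151), down 94.4000 (V=159.3329). Price 120.0968; hedge Δ=-0.8307, bond B=218.1221.
The time-0 hedge costs 120.0968, which is the no-arbitrage price.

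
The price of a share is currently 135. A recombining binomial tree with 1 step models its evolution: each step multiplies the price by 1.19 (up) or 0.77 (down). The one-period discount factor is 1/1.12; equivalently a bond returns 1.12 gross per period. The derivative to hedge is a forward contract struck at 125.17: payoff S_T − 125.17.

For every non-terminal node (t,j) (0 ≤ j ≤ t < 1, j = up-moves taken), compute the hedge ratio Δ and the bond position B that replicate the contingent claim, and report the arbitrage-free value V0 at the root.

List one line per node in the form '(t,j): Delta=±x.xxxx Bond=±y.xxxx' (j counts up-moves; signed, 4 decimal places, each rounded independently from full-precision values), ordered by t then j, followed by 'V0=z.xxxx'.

(0,0): Delta=1.0000 Bond=-111.7589
V0=23.2411

Under the risk-neutral measure, an up-move has probability p* = (R−d)/(u−d) = 0.8333 and values discount at R = 1.12.
At expiry t=1: V(1,0)=-21.2200, V(1,1)=35.4800
  t=0,j=0: stock 135.0000 → up 160.6500 (V=35.4800), down 103.9500 (V=-21.2200). Price 23.2411; hedge Δ=1.0000, bond B=-111.7589.
Root portfolio cost Δ·135+B reproduces V0=23.2411.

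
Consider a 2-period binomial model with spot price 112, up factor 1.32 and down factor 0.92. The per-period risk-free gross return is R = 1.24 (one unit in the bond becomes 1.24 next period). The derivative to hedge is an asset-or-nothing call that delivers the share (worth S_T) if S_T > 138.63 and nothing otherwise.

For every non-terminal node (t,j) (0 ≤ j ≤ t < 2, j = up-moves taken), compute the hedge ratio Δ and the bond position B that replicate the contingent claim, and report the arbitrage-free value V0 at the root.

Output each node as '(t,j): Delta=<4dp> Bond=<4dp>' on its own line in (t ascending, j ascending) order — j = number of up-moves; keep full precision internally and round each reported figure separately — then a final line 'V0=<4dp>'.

No-arbitrage ⇒ martingale measure with p* = (R−d)/(u−d) = 0.8000.
Terminal values V(2,·): V(2,0)=0.0000, V(2,1)=0.0000, V(2,2)=195.1488
(1,0): S=103.0400. Δ = (V_up−V_dn)/(S_up−S_dn) = (0.0000−0.0000)/(136.0128−94.7968) = 0.0000. V = [p*·0.0000 + (1−p*)·0.0000]/1.24 = 0.0000. B = V − Δ·S = 0.0000.
(1,1): S=147.8400. Δ = (V_up−V_dn)/(S_up−S_dn) = (195.1488−0.0000)/(195.1488−136.0128) = 3.3000. V = [p*·195.1488 + (1−p*)·0.0000]/1.24 = 125.9025. B = V − Δ·S = -361.9695.
(0,0): S=112.0000. Δ = (V_up−V_dn)/(S_up−S_dn) = (125.9025−0.0000)/(147.8400−103.0400) = 2.8103. V = [p*·125.9025 + (1−p*)·0.0000]/1.24 = 81.2274. B = V − Δ·S = -233.5287.
Each (Δ,B) replicates both successor values, so the strategy is self-financing and V0 is arbitrage-free.

(0,0): Delta=2.8103 Bond=-233.5287
(1,0): Delta=0.0000 Bond=0.0000
(1,1): Delta=3.3000 Bond=-361.9695
V0=81.2274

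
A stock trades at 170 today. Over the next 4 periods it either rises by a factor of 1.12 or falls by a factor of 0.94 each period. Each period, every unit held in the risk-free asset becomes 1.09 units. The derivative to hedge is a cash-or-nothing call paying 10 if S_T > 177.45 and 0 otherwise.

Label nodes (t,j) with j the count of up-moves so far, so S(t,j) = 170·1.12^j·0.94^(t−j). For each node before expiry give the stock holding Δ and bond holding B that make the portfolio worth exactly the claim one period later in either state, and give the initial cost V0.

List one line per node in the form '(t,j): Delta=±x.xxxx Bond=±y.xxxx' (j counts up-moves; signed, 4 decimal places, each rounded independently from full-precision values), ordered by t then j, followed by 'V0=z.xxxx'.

The replicating-portfolio and risk-neutral prices coincide; use p* = (1.09−0.94)/(1.12−0.94) = 0.8333 for the latter.
Payoff layer (t=4): V(4,0)=0.0000, V(4,1)=0.0000, V(4,2)=10.0000, V(4,3)=10.0000, V(4,4)=10.0000
Node (3,0) S=141.1993: V=(p*·0.0000+(1−p*)·0.0000)/1.09=0.0000; Δ=(0.0000−0.0000)/(158.1432−132.7273)=0.0000; B=V−Δ·S=0.0000
Node (3,1) S=168.2374: V=(p*·10.0000+(1−p*)·0.0000)/1.09=7.6453; Δ=(10.0000−0.0000)/(188.4259−158.1432)=0.3302; B=V−Δ·S=-47.9103
Node (3,2) S=200.4531: V=(p*·10.0000+(1−p*)·10.0000)/1.09=9.1743; Δ=(10.0000−10.0000)/(224.5075−188.4259)=0.0000; B=V−Δ·S=9.1743
Node (3,3) S=238.8378: V=(p*·10.0000+(1−p*)·10.0000)/1.09=9.1743; Δ=(10.0000−10.0000)/(267.4983−224.5075)=0.0000; B=V−Δ·S=9.1743
Node (2,0) S=150.2120: V=(p*·7.6453+(1−p*)·0.0000)/1.09=5.8450; Δ=(7.6453−0.0000)/(168.2374−141.1993)=0.2828; B=V−Δ·S=-36.6287
Node (2,1) S=178.9760: V=(p*·9.1743+(1−p*)·7.6453)/1.09=8.1830; Δ=(9.1743−7.6453)/(200.4531−168.2374)=0.0475; B=V−Δ·S=-0.3117
Node (2,2) S=213.2480: V=(p*·9.1743+(1−p*)·9.1743)/1.09=8.4168; Δ=(9.1743−9.1743)/(238.8378−200.4531)=0.0000; B=V−Δ·S=8.4168
Node (1,0) S=159.8000: V=(p*·8.1830+(1−p*)·5.8450)/1.09=7.1498; Δ=(8.1830−5.8450)/(178.9760−150.2120)=0.0813; B=V−Δ·S=-5.8390
Node (1,1) S=190.4000: V=(p*·8.4168+(1−p*)·8.1830)/1.09=7.6861; Δ=(8.4168−8.1830)/(213.2480−178.9760)=0.0068; B=V−Δ·S=6.3872
Node (0,0) S=170.0000: V=(p*·7.6861+(1−p*)·7.1498)/1.09=6.9695; Δ=(7.6861−7.1498)/(190.4000−159.8000)=0.0175; B=V−Δ·S=3.9904
Self-financing check: at every node Δ·S+B equals the discounted successor values.

(0,0): Delta=0.0175 Bond=3.9904
(1,0): Delta=0.0813 Bond=-5.8390
(1,1): Delta=0.0068 Bond=6.3872
(2,0): Delta=0.2828 Bond=-36.6287
(2,1): Delta=0.0475 Bond=-0.3117
(2,2): Delta=0.0000 Bond=8.4168
(3,0): Delta=0.0000 Bond=0.0000
(3,1): Delta=0.3302 Bond=-47.9103
(3,2): Delta=0.0000 Bond=9.1743
(3,3): Delta=0.0000 Bond=9.1743
V0=6.9695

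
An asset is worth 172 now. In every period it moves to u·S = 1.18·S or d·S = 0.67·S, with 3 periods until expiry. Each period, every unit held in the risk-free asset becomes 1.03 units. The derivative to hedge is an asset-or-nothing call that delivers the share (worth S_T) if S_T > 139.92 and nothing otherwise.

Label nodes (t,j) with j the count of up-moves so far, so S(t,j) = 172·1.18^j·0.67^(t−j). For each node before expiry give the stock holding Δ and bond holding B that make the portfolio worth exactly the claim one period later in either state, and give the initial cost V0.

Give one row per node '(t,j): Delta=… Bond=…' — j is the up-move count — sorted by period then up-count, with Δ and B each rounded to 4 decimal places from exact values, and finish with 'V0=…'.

(0,0): Delta=1.3699 Bond=-80.1020
(1,0): Delta=1.8711 Bond=-140.2587
(1,1): Delta=1.2513 Bond=-58.4411
(2,0): Delta=0.0000 Bond=0.0000
(2,1): Delta=2.3137 Bond=-204.6608
(2,2): Delta=1.0000 Bond=0.0000
V0=155.5218

Since d<R<u, set p* = (R−d)/(u−d) = 0.7059; price each node as the discounted p*-expectation of its children.
At expiry t=3: V(3,0)=0.0000, V(3,1)=0.0000, V(3,2)=160.4602, V(3,3)=282.6015
(2,0): S=77.2108. Δ = (V_up−V_dn)/(S_up−S_dn) = (0.0000−0.0000)/(91.1087−51.7312) = 0.0000. V = [p*·0.0000 + (1−p*)·0.0000]/1.03 = 0.0000. B = V − Δ·S = 0.0000.
(2,1): S=135.9832. Δ = (V_up−V_dn)/(S_up−S_dn) = (160.4602−0.0000)/(160.4602−91.1087) = 2.3137. V = [p*·160.4602 + (1−p*)·0.0000]/1.03 = 109.9670. B = V − Δ·S = -204.6608.
(2,2): S=239.4928. Δ = (V_up−V_dn)/(S_up−S_dn) = (282.6015−160.4602)/(282.6015−160.4602) = 1.0000. V = [p*·282.6015 + (1−p*)·160.4602]/1.03 = 239.4928. B = V − Δ·S = 0.0000.
(1,0): S=115.2400. Δ = (V_up−V_dn)/(S_up−S_dn) = (109.9670−0.0000)/(135.9832−77.2108) = 1.8711. V = [p*·109.9670 + (1−p*)·0.0000]/1.03 = 75.3629. B = V − Δ·S = -140.2587.
(1,1): S=202.9600. Δ = (V_up−V_dn)/(S_up−S_dn) = (239.4928−109.9670)/(239.4928−135.9832) = 1.2513. V = [p*·239.4928 + (1−p*)·109.9670]/1.03 = 195.5310. B = V − Δ·S = -58.4411.
(0,0): S=172.0000. Δ = (V_up−V_dn)/(S_up−S_dn) = (195.5310−75.3629)/(202.9600−115.2400) = 1.3699. V = [p*·195.5310 + (1−p*)·75.3629]/1.03 = 155.5218. B = V − Δ·S = -80.1020.
Each (Δ,B) replicates both successor values, so the strategy is self-financing and V0 is arbitrage-free.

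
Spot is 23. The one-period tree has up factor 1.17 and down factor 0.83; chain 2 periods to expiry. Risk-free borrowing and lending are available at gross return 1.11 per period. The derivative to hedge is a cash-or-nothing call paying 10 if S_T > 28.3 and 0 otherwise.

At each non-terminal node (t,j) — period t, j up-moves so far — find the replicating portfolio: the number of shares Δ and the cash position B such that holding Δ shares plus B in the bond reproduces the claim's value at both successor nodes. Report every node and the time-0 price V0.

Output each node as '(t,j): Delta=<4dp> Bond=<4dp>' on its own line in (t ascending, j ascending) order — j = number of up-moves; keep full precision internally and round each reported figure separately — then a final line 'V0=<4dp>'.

Since d<R<u, set p* = (R−d)/(u−d) = 0.8235; price each node as the discounted p*-expectation of its children.
Terminal payoffs: V(2,0)=0.0000, V(2,1)=0.0000, V(2,2)=10.0000
Node (1,0) S=19.0900: V=(p*·0.0000+(1−p*)·0.0000)/1.11=0.0000; Δ=(0.0000−0.0000)/(22.3353−15.8447)=0.0000; B=V−Δ·S=0.0000
Node (1,1) S=26.9100: V=(p*·10.0000+(1−p*)·0.0000)/1.11=7.4192; Δ=(10.0000−0.0000)/(31.4847−22.3353)=1.0930; B=V−Δ·S=-21.9926
Node (0,0) S=23.0000: V=(p*·7.4192+(1−p*)·0.0000)/1.11=5.5044; Δ=(7.4192−0.0000)/(26.9100−19.0900)=0.9487; B=V−Δ·S=-16.3167
Root portfolio cost Δ·23+B reproduces V0=5.5044.

(0,0): Delta=0.9487 Bond=-16.3167
(1,0): Delta=0.0000 Bond=0.0000
(1,1): Delta=1.0930 Bond=-21.9926
V0=5.5044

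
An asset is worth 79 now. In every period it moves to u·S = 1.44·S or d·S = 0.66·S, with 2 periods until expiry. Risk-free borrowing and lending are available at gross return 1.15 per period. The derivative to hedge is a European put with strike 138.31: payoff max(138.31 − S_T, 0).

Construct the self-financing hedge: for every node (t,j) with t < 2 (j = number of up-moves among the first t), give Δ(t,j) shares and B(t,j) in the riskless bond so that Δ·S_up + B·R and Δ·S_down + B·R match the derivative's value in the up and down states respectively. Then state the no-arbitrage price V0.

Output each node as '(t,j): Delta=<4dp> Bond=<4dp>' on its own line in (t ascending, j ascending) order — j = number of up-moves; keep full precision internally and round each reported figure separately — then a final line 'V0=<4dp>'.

No-arbitrage ⇒ martingale measure with p* = (R−d)/(u−d) = 0.6282.
Payoff layer (t=2): V(2,0)=103.8976, V(2,1)=63.2284, V(2,2)=0.0000
Node (1,0) S=52.1400: V=(p*·63.2284+(1−p*)·103.8976)/1.15=68.1296; Δ=(63.2284−103.8976)/(75.0816−34.4124)=-1.0000; B=V−Δ·S=120.2696
Node (1,1) S=113.7600: V=(p*·0.0000+(1−p*)·63.2284)/1.15=20.4417; Δ=(0.0000−63.2284)/(163.8144−75.0816)=-0.7126; B=V−Δ·S=101.5038
Node (0,0) S=79.0000: V=(p*·20.4417+(1−p*)·68.1296)/1.15=33.1929; Δ=(20.4417−68.1296)/(113.7600−52.1400)=-0.7739; B=V−Δ·S=94.3311
The time-0 hedge costs 33.1929, which is the no-arbitrage price.

(0,0): Delta=-0.7739 Bond=94.3311
(1,0): Delta=-1.0000 Bond=120.2696
(1,1): Delta=-0.7126 Bond=101.5038
V0=33.1929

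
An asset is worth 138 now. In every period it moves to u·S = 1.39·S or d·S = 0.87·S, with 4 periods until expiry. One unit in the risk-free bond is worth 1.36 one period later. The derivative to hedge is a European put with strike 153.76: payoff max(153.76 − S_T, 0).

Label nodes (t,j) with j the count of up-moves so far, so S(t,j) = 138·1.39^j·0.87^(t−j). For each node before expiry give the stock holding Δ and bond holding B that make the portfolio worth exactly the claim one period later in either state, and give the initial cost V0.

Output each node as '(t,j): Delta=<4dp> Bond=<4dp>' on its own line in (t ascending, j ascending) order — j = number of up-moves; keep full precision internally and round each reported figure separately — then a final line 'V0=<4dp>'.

(0,0): Delta=-0.0015 Bond=0.2104
(1,0): Delta=-0.0272 Bond=3.3746
(1,1): Delta=-0.0005 Bond=0.0971
(2,0): Delta=-0.3870 Bond=42.1731
(2,1): Delta=-0.0134 Bond=2.2884
(2,2): Delta=0.0000 Bond=0.0000
(3,0): Delta=-1.0000 Bond=113.0588
(3,1): Delta=-0.3635 Bond=53.9450
(3,2): Delta=0.0000 Bond=0.0000
(3,3): Delta=0.0000 Bond=0.0000
V0=0.0060

No-arbitrage ⇒ martingale measure with p* = (R−d)/(u−d) = 0.9423.
Terminal payoffs: V(4,0)=74.7001, V(4,1)=27.4460, V(4,2)=0.0000, V(4,3)=0.0000, V(4,4)=0.0000
(3,0): S=90.8734. Δ = (V_up−V_dn)/(S_up−S_dn) = (27.4460−74.7001)/(126.3140−79.0599) = -1.0000. V = [p*·27.4460 + (1−p*)·74.7001]/1.36 = 22.1854. B = V − Δ·S = 113.0588.
(3,1): S=145.1886. Δ = (V_up−V_dn)/(S_up−S_dn) = (0.0000−27.4460)/(201.8121−126.3140) = -0.3635. V = [p*·0.0000 + (1−p*)·27.4460]/1.36 = 1.1643. B = V − Δ·S = 53.9450.
(3,2): S=231.9679. Δ = (V_up−V_dn)/(S_up−S_dn) = (0.0000−0.0000)/(322.4354−201.8121) = 0.0000. V = [p*·0.0000 + (1−p*)·0.0000]/1.36 = 0.0000. B = V − Δ·S = 0.0000.
(3,3): S=370.6154. Δ = (V_up−V_dn)/(S_up−S_dn) = (0.0000−0.0000)/(515.1554−322.4354) = 0.0000. V = [p*·0.0000 + (1−p*)·0.0000]/1.36 = 0.0000. B = V − Δ·S = 0.0000.
(2,0): S=104.4522. Δ = (V_up−V_dn)/(S_up−S_dn) = (1.1643−22.1854)/(145.1886−90.8734) = -0.3870. V = [p*·1.1643 + (1−p*)·22.1854]/1.36 = 1.7478. B = V − Δ·S = 42.1731.
(2,1): S=166.8834. Δ = (V_up−V_dn)/(S_up−S_dn) = (0.0000−1.1643)/(231.9679−145.1886) = -0.0134. V = [p*·0.0000 + (1−p*)·1.1643]/1.36 = 0.0494. B = V − Δ·S = 2.2884.
(2,2): S=266.6298. Δ = (V_up−V_dn)/(S_up−S_dn) = (0.0000−0.0000)/(370.6154−231.9679) = 0.0000. V = [p*·0.0000 + (1−p*)·0.0000]/1.36 = 0.0000. B = V − Δ·S = 0.0000.
(1,0): S=120.0600. Δ = (V_up−V_dn)/(S_up−S_dn) = (0.0494−1.7478)/(166.8834−104.4522) = -0.0272. V = [p*·0.0494 + (1−p*)·1.7478]/1.36 = 0.1084. B = V − Δ·S = 3.3746.
(1,1): S=191.8200. Δ = (V_up−V_dn)/(S_up−S_dn) = (0.0000−0.0494)/(266.6298−166.8834) = -0.0005. V = [p*·0.0000 + (1−p*)·0.0494]/1.36 = 0.0021. B = V − Δ·S = 0.0971.
(0,0): S=138.0000. Δ = (V_up−V_dn)/(S_up−S_dn) = (0.0021−0.1084)/(191.8200−120.0600) = -0.0015. V = [p*·0.0021 + (1−p*)·0.1084]/1.36 = 0.0060. B = V − Δ·S = 0.2104.
Root portfolio cost Δ·138+B reproduces V0=0.0060.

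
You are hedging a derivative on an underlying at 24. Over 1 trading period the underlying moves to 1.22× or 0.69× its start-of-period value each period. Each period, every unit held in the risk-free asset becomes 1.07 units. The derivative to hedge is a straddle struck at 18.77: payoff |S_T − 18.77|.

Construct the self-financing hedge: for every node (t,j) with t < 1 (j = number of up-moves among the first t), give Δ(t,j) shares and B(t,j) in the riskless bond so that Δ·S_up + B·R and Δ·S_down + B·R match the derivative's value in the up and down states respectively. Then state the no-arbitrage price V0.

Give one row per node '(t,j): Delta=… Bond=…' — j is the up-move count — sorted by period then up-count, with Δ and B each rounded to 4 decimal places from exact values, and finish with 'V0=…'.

Risk-neutral probability p* = (R−d)/(u−d) = (1.07−0.69)/(1.22−0.69) = 0.7170.
Terminal payoffs: V(1,0)=2.2100, V(1,1)=10.5100
  t=0,j=0: stock 24.0000 → up 29.2800 (V=10.5100), down 16.5600 (V=2.2100). Price 7.6270; hedge Δ=0.6525, bond B=-8.0333.
Self-financing check: at every node Δ·S+B equals the discounted successor values.

(0,0): Delta=0.6525 Bond=-8.0333
V0=7.6270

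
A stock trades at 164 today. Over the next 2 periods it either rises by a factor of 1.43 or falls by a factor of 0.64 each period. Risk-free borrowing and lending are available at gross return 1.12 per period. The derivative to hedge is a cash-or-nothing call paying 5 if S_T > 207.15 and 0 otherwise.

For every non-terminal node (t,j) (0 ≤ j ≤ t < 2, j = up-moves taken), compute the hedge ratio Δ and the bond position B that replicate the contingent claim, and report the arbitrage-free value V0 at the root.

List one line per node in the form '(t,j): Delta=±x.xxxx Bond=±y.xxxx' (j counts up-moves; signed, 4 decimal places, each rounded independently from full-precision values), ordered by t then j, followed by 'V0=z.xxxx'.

(0,0): Delta=0.0209 Bond=-1.9620
(1,0): Delta=0.0000 Bond=0.0000
(1,1): Delta=0.0270 Bond=-3.6166
V0=1.4715

Since d<R<u, set p* = (R−d)/(u−d) = 0.6076; price each node as the discounted p*-expectation of its children.
Payoff layer (t=2): V(2,0)=0.0000, V(2,1)=0.0000, V(2,2)=5.0000
Node (1,0) S=104.9600: V=(p*·0.0000+(1−p*)·0.0000)/1.12=0.0000; Δ=(0.0000−0.0000)/(150.0928−67.1744)=0.0000; B=V−Δ·S=0.0000
Node (1,1) S=234.5200: V=(p*·5.0000+(1−p*)·0.0000)/1.12=2.7125; Δ=(5.0000−0.0000)/(335.3636−150.0928)=0.0270; B=V−Δ·S=-3.6166
Node (0,0) S=164.0000: V=(p*·2.7125+(1−p*)·0.0000)/1.12=1.4715; Δ=(2.7125−0.0000)/(234.5200−104.9600)=0.0209; B=V−Δ·S=-1.9620
Check: Δ(0,0)·S0 + B(0,0) = 1.4715 = V0.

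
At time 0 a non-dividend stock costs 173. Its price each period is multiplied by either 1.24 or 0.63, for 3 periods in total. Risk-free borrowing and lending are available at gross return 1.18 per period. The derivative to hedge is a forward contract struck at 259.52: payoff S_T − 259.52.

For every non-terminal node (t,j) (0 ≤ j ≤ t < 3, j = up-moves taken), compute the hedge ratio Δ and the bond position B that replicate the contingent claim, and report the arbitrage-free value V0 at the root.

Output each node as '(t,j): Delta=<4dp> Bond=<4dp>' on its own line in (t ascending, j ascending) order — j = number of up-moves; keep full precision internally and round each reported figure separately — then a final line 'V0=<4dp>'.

Since d<R<u, set p* = (R−d)/(u−d) = 0.9016; price each node as the discounted p*-expectation of its children.
Terminal values V(3,·): V(3,0)=-216.2619, V(3,1)=-174.3770, V(3,2)=-91.9370, V(3,3)=70.3260
(2,0): S=68.6637. Δ = (V_up−V_dn)/(S_up−S_dn) = (-174.3770−-216.2619)/(85.1430−43.2581) = 1.0000. V = [p*·-174.3770 + (1−p*)·-216.2619]/1.18 = -151.2685. B = V − Δ·S = -219.9322.
(2,1): S=135.1476. Δ = (V_up−V_dn)/(S_up−S_dn) = (-91.9370−-174.3770)/(167.5830−85.1430) = 1.0000. V = [p*·-91.9370 + (1−p*)·-174.3770]/1.18 = -84.7846. B = V − Δ·S = -219.9322.
(2,2): S=266.0048. Δ = (V_up−V_dn)/(S_up−S_dn) = (70.3260−-91.9370)/(329.8460−167.5830) = 1.0000. V = [p*·70.3260 + (1−p*)·-91.9370]/1.18 = 46.0726. B = V − Δ·S = -219.9322.
(1,0): S=108.9900. Δ = (V_up−V_dn)/(S_up−S_dn) = (-84.7846−-151.2685)/(135.1476−68.6637) = 1.0000. V = [p*·-84.7846 + (1−p*)·-151.2685]/1.18 = -77.3932. B = V − Δ·S = -186.3832.
(1,1): S=214.5200. Δ = (V_up−V_dn)/(S_up−S_dn) = (46.0726−-84.7846)/(266.0048−135.1476) = 1.0000. V = [p*·46.0726 + (1−p*)·-84.7846]/1.18 = 28.1368. B = V − Δ·S = -186.3832.
(0,0): S=173.0000. Δ = (V_up−V_dn)/(S_up−S_dn) = (28.1368−-77.3932)/(214.5200−108.9900) = 1.0000. V = [p*·28.1368 + (1−p*)·-77.3932]/1.18 = 15.0481. B = V − Δ·S = -157.9519.
Check: Δ(0,0)·S0 + B(0,0) = 15.0481 = V0.

(0,0): Delta=1.0000 Bond=-157.9519
(1,0): Delta=1.0000 Bond=-186.3832
(1,1): Delta=1.0000 Bond=-186.3832
(2,0): Delta=1.0000 Bond=-219.9322
(2,1): Delta=1.0000 Bond=-219.9322
(2,2): Delta=1.0000 Bond=-219.9322
V0=15.0481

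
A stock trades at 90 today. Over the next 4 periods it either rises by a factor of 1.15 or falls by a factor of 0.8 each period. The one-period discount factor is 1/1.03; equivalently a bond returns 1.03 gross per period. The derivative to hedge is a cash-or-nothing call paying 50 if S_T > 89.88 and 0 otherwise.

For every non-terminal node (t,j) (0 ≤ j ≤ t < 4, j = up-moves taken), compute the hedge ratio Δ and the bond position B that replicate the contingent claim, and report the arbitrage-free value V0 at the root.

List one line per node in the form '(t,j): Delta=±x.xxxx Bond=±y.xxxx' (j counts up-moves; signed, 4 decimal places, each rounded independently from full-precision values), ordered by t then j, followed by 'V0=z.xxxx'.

(0,0): Delta=0.6452 Bond=-32.4955
(1,0): Delta=0.8076 Bond=-45.1648
(1,1): Delta=0.5863 Bond=-27.3689
(2,0): Delta=0.0000 Bond=0.0000
(2,1): Delta=1.1008 Bond=-70.7909
(2,2): Delta=0.3995 Bond=-5.9634
(3,0): Delta=0.0000 Bond=0.0000
(3,1): Delta=0.0000 Bond=0.0000
(3,2): Delta=1.5003 Bond=-110.9570
(3,3): Delta=0.0000 Bond=48.5437
V0=25.5735

Under the risk-neutral measure, an up-move has probability p* = (R−d)/(u−d) = 0.6571 and values discount at R = 1.03.
At expiry t=4: V(4,0)=0.0000, V(4,1)=0.0000, V(4,2)=0.0000, V(4,3)=50.0000, V(4,4)=50.0000
(3,0): S=46.0800. Δ = (V_up−V_dn)/(S_up−S_dn) = (0.0000−0.0000)/(52.9920−36.8640) = 0.0000. V = [p*·0.0000 + (1−p*)·0.0000]/1.03 = 0.0000. B = V − Δ·S = 0.0000.
(3,1): S=66.2400. Δ = (V_up−V_dn)/(S_up−S_dn) = (0.0000−0.0000)/(76.1760−52.9920) = 0.0000. V = [p*·0.0000 + (1−p*)·0.0000]/1.03 = 0.0000. B = V − Δ·S = 0.0000.
(3,2): S=95.2200. Δ = (V_up−V_dn)/(S_up−S_dn) = (50.0000−0.0000)/(109.5030−76.1760) = 1.5003. V = [p*·50.0000 + (1−p*)·0.0000]/1.03 = 31.9001. B = V − Δ·S = -110.9570.
(3,3): S=136.8787. Δ = (V_up−V_dn)/(S_up−S_dn) = (50.0000−50.0000)/(157.4106−109.5030) = 0.0000. V = [p*·50.0000 + (1−p*)·50.0000]/1.03 = 48.5437. B = V − Δ·S = 48.5437.
(2,0): S=57.6000. Δ = (V_up−V_dn)/(S_up−S_dn) = (0.0000−0.0000)/(66.2400−46.0800) = 0.0000. V = [p*·0.0000 + (1−p*)·0.0000]/1.03 = 0.0000. B = V − Δ·S = 0.0000.
(2,1): S=82.8000. Δ = (V_up−V_dn)/(S_up−S_dn) = (31.9001−0.0000)/(95.2200−66.2400) = 1.1008. V = [p*·31.9001 + (1−p*)·0.0000]/1.03 = 20.3524. B = V − Δ·S = -70.7909.
(2,2): S=119.0250. Δ = (V_up−V_dn)/(S_up−S_dn) = (48.5437−31.9001)/(136.8787−95.2200) = 0.3995. V = [p*·48.5437 + (1−p*)·31.9001]/1.03 = 41.5896. B = V − Δ·S = -5.9634.
(1,0): S=72.0000. Δ = (V_up−V_dn)/(S_up−S_dn) = (20.3524−0.0000)/(82.8000−57.6000) = 0.8076. V = [p*·20.3524 + (1−p*)·0.0000]/1.03 = 12.9849. B = V − Δ·S = -45.1648.
(1,1): S=103.5000. Δ = (V_up−V_dn)/(S_up−S_dn) = (41.5896−20.3524)/(119.0250−82.8000) = 0.5863. V = [p*·41.5896 + (1−p*)·20.3524]/1.03 = 33.3090. B = V − Δ·S = -27.3689.
(0,0): S=90.0000. Δ = (V_up−V_dn)/(S_up−S_dn) = (33.3090−12.9849)/(103.5000−72.0000) = 0.6452. V = [p*·33.3090 + (1−p*)·12.9849]/1.03 = 25.5735. B = V − Δ·S = -32.4955.
The time-0 hedge costs 25.5735, which is the no-arbitrage price.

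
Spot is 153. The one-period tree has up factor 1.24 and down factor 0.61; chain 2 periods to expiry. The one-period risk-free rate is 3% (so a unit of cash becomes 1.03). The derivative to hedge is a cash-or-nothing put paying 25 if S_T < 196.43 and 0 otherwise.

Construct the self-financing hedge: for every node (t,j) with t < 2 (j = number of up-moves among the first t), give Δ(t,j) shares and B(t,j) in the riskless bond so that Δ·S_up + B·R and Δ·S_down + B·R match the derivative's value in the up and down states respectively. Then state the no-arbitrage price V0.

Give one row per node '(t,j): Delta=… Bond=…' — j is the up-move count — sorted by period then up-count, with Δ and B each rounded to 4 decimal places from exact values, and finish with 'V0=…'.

Under the risk-neutral measure, an up-move has probability p* = (R−d)/(u−d) = 0.6667 and values discount at R = 1.03.
At expiry t=2: V(2,0)=25.0000, V(2,1)=25.0000, V(2,2)=0.0000
  t=1,j=0: stock 93.3300 → up 115.7292 (V=25.0000), down 56.9313 (V=25.0000). Price 24.2718; hedge Δ=0.0000, bond B=24.2718.
  t=1,j=1: stock 189.7200 → up 235.2528 (V=0.0000), down 115.7292 (V=25.0000). Price 8.0906; hedge Δ=-0.2092, bond B=47.7732.
  t=0,j=0: stock 153.0000 → up 189.7200 (V=8.0906), down 93.3300 (V=24.2718). Price 13.0916; hedge Δ=-0.1679, bond B=38.7761.
Root portfolio cost Δ·153+B reproduces V0=13.0916.

(0,0): Delta=-0.1679 Bond=38.7761
(1,0): Delta=0.0000 Bond=24.2718
(1,1): Delta=-0.2092 Bond=47.7732
V0=13.0916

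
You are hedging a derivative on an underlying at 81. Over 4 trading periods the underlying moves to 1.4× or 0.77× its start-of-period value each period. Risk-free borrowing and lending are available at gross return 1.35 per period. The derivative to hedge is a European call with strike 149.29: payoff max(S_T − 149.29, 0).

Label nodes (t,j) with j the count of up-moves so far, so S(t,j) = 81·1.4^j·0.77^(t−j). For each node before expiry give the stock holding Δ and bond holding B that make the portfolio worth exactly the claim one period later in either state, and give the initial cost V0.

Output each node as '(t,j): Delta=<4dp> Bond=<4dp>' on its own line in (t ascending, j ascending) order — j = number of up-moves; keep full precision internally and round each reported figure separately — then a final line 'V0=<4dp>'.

(0,0): Delta=0.9054 Bond=-36.6946
(1,0): Delta=0.2586 Bond=-9.2011
(1,1): Delta=0.9360 Bond=-53.0150
(2,0): Delta=0.0000 Bond=0.0000
(2,1): Delta=0.2709 Bond=-13.4923
(2,2): Delta=0.9676 Bond=-76.5769
(3,0): Delta=0.0000 Bond=0.0000
(3,1): Delta=0.0000 Bond=0.0000
(3,2): Delta=0.2838 Bond=-19.7849
(3,3): Delta=1.0000 Bond=-110.5852
V0=36.6410

Risk-neutral probability p* = (R−d)/(u−d) = (1.35−0.77)/(1.4−0.77) = 0.9206.
Terminal values V(4,·): V(4,0)=0.0000, V(4,1)=0.0000, V(4,2)=0.0000, V(4,3)=21.8533, V(4,4)=161.8796
Node (3,0) S=36.9792: V=(p*·0.0000+(1−p*)·0.0000)/1.35=0.0000; Δ=(0.0000−0.0000)/(51.7708−28.4740)=0.0000; B=V−Δ·S=0.0000
Node (3,1) S=67.2349: V=(p*·0.0000+(1−p*)·0.0000)/1.35=0.0000; Δ=(0.0000−0.0000)/(94.1288−51.7708)=0.0000; B=V−Δ·S=0.0000
Node (3,2) S=122.2452: V=(p*·21.8533+(1−p*)·0.0000)/1.35=14.9029; Δ=(21.8533−0.0000)/(171.1433−94.1288)=0.2838; B=V−Δ·S=-19.7849
Node (3,3) S=222.2640: V=(p*·161.8796+(1−p*)·21.8533)/1.35=111.6788; Δ=(161.8796−21.8533)/(311.1696−171.1433)=1.0000; B=V−Δ·S=-110.5852
Node (2,0) S=48.0249: V=(p*·0.0000+(1−p*)·0.0000)/1.35=0.0000; Δ=(0.0000−0.0000)/(67.2349−36.9792)=0.0000; B=V−Δ·S=0.0000
Node (2,1) S=87.3180: V=(p*·14.9029+(1−p*)·0.0000)/1.35=10.1630; Δ=(14.9029−0.0000)/(122.2452−67.2349)=0.2709; B=V−Δ·S=-13.4923
Node (2,2) S=158.7600: V=(p*·111.6788+(1−p*)·14.9029)/1.35=77.0357; Δ=(111.6788−14.9029)/(222.2640−122.2452)=0.9676; B=V−Δ·S=-76.5769
Node (1,0) S=62.3700: V=(p*·10.1630+(1−p*)·0.0000)/1.35=6.9307; Δ=(10.1630−0.0000)/(87.3180−48.0249)=0.2586; B=V−Δ·S=-9.2011
Node (1,1) S=113.4000: V=(p*·77.0357+(1−p*)·10.1630)/1.35=53.1321; Δ=(77.0357−10.1630)/(158.7600−87.3180)=0.9360; B=V−Δ·S=-53.0150
Node (0,0) S=81.0000: V=(p*·53.1321+(1−p*)·6.9307)/1.35=36.6410; Δ=(53.1321−6.9307)/(113.4000−62.3700)=0.9054; B=V−Δ·S=-36.6946
Each (Δ,B) replicates both successor values, so the strategy is self-financing and V0 is arbitrage-free.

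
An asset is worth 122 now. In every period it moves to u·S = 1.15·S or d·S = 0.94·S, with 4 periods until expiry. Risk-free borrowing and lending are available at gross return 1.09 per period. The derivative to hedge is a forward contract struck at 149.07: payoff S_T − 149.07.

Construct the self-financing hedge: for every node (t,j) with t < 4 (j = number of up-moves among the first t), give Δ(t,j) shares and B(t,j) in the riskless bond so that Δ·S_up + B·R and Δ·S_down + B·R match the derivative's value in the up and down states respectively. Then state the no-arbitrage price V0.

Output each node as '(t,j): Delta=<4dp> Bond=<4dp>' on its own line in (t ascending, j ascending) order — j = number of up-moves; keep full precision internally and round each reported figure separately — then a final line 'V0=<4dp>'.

(0,0): Delta=1.0000 Bond=-105.6049
(1,0): Delta=1.0000 Bond=-115.1094
(1,1): Delta=1.0000 Bond=-115.1094
(2,0): Delta=1.0000 Bond=-125.4692
(2,1): Delta=1.0000 Bond=-125.4692
(2,2): Delta=1.0000 Bond=-125.4692
(3,0): Delta=1.0000 Bond=-136.7615
(3,1): Delta=1.0000 Bond=-136.7615
(3,2): Delta=1.0000 Bond=-136.7615
(3,3): Delta=1.0000 Bond=-136.7615
V0=16.3951

The replicating-portfolio and risk-neutral prices coincide; use p* = (1.09−0.94)/(1.15−0.94) = 0.7143 for the latter.
Terminal payoffs: V(4,0)=-53.8186, V(4,1)=-32.5391, V(4,2)=-6.5056, V(4,3)=25.3439, V(4,4)=64.3088
  t=3,j=0: stock 101.3312 → up 116.5309 (V=-32.5391), down 95.2514 (V=-53.8186). Price -35.4302; hedge Δ=1.0000, bond B=-136.7615.
  t=3,j=1: stock 123.9691 → up 142.5644 (V=-6.5056), down 116.5309 (V=-32.5391). Price -12.7924; hedge Δ=1.0000, bond B=-136.7615.
  t=3,j=2: stock 151.6643 → up 174.4139 (V=25.3439), down 142.5644 (V=-6.5056). Price 14.9028; hedge Δ=1.0000, bond B=-136.7615.
  t=3,j=3: stock 185.5467 → up 213.3788 (V=64.3088), down 174.4139 (V=25.3439). Price 48.7853; hedge Δ=1.0000, bond B=-136.7615.
  t=2,j=0: stock 107.7992 → up 123.9691 (V=-12.7924), down 101.3312 (V=-35.4302). Price -17.6700; hedge Δ=1.0000, bond B=-125.4692.
  t=2,j=1: stock 131.8820 → up 151.6643 (V=14.9028), down 123.9691 (V=-12.7924). Price 6.4128; hedge Δ=1.0000, bond B=-125.4692.
  t=2,j=2: stock 161.3450 → up 185.5467 (V=48.7853), down 151.6643 (V=14.9028). Price 35.8758; hedge Δ=1.0000, bond B=-125.4692.
  t=1,j=0: stock 114.6800 → up 131.8820 (V=6.4128), down 107.7992 (V=-17.6700). Price -0.4294; hedge Δ=1.0000, bond B=-115.1094.
  t=1,j=1: stock 140.3000 → up 161.3450 (V=35.8758), down 131.8820 (V=6.4128). Price 25.1906; hedge Δ=1.0000, bond B=-115.1094.
  t=0,j=0: stock 122.0000 → up 140.3000 (V=25.1906), down 114.6800 (V=-0.4294). Price 16.3951; hedge Δ=1.0000, bond B=-105.6049.
Root portfolio cost Δ·122+B reproduces V0=16.3951.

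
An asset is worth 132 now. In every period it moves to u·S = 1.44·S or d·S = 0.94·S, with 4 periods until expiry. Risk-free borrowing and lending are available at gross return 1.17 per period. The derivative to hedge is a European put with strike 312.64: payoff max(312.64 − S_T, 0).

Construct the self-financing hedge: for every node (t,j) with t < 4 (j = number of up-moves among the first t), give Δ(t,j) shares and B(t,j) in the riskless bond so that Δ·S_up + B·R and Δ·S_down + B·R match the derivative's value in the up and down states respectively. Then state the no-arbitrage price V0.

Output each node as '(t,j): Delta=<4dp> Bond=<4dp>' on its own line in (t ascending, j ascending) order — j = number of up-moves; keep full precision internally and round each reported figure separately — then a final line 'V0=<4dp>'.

(0,0): Delta=-0.6309 Bond=130.7018
(1,0): Delta=-0.8558 Bond=180.8317
(1,1): Delta=-0.4585 Bond=120.1565
(2,0): Delta=-1.0000 Bond=228.3878
(2,1): Delta=-0.7454 Bond=191.8342
(2,2): Delta=-0.2387 Bond=80.4187
(3,0): Delta=-1.0000 Bond=267.2137
(3,1): Delta=-1.0000 Bond=267.2137
(3,2): Delta=-0.5502 Bond=174.2406
(3,3): Delta=0.0000 Bond=0.0000
V0=47.4236

Since d<R<u, set p* = (R−d)/(u−d) = 0.4600; price each node as the discounted p*-expectation of its children.
Payoff layer (t=4): V(4,0)=209.5811, V(4,1)=154.7626, V(4,2)=70.7852, V(4,3)=0.0000, V(4,4)=0.0000
Node (3,0) S=109.6371: V=(p*·154.7626+(1−p*)·209.5811)/1.17=157.5766; Δ=(154.7626−209.5811)/(157.8774−103.0589)=-1.0000; B=V−Δ·S=267.2137
Node (3,1) S=167.9547: V=(p*·70.7852+(1−p*)·154.7626)/1.17=99.2590; Δ=(70.7852−154.7626)/(241.8548−157.8774)=-1.0000; B=V−Δ·S=267.2137
Node (3,2) S=257.2923: V=(p*·0.0000+(1−p*)·70.7852)/1.17=32.6701; Δ=(0.0000−70.7852)/(370.5009−241.8548)=-0.5502; B=V−Δ·S=174.2406
Node (3,3) S=394.1499: V=(p*·0.0000+(1−p*)·0.0000)/1.17=0.0000; Δ=(0.0000−0.0000)/(567.5758−370.5009)=0.0000; B=V−Δ·S=0.0000
Node (2,0) S=116.6352: V=(p*·99.2590+(1−p*)·157.5766)/1.17=111.7526; Δ=(99.2590−157.5766)/(167.9547−109.6371)=-1.0000; B=V−Δ·S=228.3878
Node (2,1) S=178.6752: V=(p*·32.6701+(1−p*)·99.2590)/1.17=58.6565; Δ=(32.6701−99.2590)/(257.2923−167.9547)=-0.7454; B=V−Δ·S=191.8342
Node (2,2) S=273.7152: V=(p*·0.0000+(1−p*)·32.6701)/1.17=15.0785; Δ=(0.0000−32.6701)/(394.1499−257.2923)=-0.2387; B=V−Δ·S=80.4187
Node (1,0) S=124.0800: V=(p*·58.6565+(1−p*)·111.7526)/1.17=74.6396; Δ=(58.6565−111.7526)/(178.6752−116.6352)=-0.8558; B=V−Δ·S=180.8317
Node (1,1) S=190.0800: V=(p*·15.0785+(1−p*)·58.6565)/1.17=33.0005; Δ=(15.0785−58.6565)/(273.7152−178.6752)=-0.4585; B=V−Δ·S=120.1565
Node (0,0) S=132.0000: V=(p*·33.0005+(1−p*)·74.6396)/1.17=47.4236; Δ=(33.0005−74.6396)/(190.0800−124.0800)=-0.6309; B=V−Δ·S=130.7018
The time-0 hedge costs 47.4236, which is the no-arbitrage price.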